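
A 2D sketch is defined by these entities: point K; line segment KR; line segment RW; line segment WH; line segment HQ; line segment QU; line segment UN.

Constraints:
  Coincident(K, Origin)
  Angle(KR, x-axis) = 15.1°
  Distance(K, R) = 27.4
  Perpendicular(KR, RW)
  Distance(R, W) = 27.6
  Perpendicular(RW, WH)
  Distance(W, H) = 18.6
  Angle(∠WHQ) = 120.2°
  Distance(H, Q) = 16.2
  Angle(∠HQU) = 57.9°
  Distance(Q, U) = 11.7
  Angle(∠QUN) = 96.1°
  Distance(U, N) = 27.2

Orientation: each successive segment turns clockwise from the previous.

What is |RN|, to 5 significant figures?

43.139

K is at the origin; KR runs at 15.1° with length 27.4, so R = (26.454, 7.1378). The perpendicularity gives RW at right angles to KR, so RW runs at -74.900°; with |RW| = 27.6, W = (33.644, -19.509). RW is perpendicular to WH, so WH runs at -164.90°; with |WH| = 18.6, H = (15.686, -24.355). ∠WHQ = 120.2° gives HQ at 135.30° from the x-axis; with |HQ| = 16.2, Q = (4.1711, -12.960). ∠HQU = 57.9° gives QU at 13.200° from the x-axis; with |QU| = 11.7, U = (15.562, -10.288). ∠QUN = 96.1° gives UN at -70.700° from the x-axis; with |UN| = 27.2, N = (24.552, -35.959). Then |RN| = |N − R| = 43.139.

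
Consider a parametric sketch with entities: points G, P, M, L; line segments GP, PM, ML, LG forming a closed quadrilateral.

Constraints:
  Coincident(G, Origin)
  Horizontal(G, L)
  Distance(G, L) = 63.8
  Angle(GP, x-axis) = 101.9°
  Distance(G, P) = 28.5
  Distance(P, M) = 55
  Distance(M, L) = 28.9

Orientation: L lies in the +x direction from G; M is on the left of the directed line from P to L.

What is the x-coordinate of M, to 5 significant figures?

49.039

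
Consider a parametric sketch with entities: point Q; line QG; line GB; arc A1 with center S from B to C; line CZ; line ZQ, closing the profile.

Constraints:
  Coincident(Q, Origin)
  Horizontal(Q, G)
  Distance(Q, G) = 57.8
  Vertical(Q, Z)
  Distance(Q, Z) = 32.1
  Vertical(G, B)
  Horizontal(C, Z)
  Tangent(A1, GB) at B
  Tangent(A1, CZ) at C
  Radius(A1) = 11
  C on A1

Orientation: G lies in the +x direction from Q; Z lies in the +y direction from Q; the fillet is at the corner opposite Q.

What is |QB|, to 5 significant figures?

61.531

Q is at the origin; QG is horizontal with |QG| = 57.8 and G on the +x side, so G = (57.800, 0.0000). Q and Z share the same x with |QZ| = 32.1 and Z on the +y side, so Z = (0.0000, 32.100). The virtual corner opposite Q is at (57.800, 32.100). The tangent condition forces SB to be normal to GB and since A1 is tangent to CZ there, SC ⟂ CZ, with radius 11.0, so the center S sits 11.0 in from both sides at S = (46.800, 21.100). That places the tangent points at B = (57.800, 21.100) on GB and C = (46.800, 32.100) on CZ. Then |QB| = |B − Q| = 61.531.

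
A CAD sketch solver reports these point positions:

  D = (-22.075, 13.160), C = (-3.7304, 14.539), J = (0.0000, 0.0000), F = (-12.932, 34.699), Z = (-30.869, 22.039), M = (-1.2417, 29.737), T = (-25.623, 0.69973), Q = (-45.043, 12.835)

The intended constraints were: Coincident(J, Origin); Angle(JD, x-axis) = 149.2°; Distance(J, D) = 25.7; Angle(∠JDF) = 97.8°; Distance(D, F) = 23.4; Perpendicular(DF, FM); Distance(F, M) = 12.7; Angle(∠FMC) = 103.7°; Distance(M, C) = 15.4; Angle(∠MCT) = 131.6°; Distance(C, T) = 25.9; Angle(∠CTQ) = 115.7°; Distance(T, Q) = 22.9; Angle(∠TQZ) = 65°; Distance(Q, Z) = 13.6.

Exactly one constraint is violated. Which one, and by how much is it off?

Distance(Q, Z) = 13.6 — off by 3.30.

J = (0.00, 0.00) ✓; JD at 149.2° ✓; |JD| = 25.70 ✓; ∠JDF = 97.80° ✓; |DF| = 23.40 ✓; ∠(DF, FM) = 90.00° ✓; |FM| = 12.70 ✓; ∠FMC = 103.7° ✓; |MC| = 15.40 ✓; ∠MCT = 131.6° ✓; |CT| = 25.90 ✓; ∠CTQ = 115.7° ✓; |TQ| = 22.90 ✓; ∠TQZ = 65.00° ✓; |QZ| = 16.90 ✗.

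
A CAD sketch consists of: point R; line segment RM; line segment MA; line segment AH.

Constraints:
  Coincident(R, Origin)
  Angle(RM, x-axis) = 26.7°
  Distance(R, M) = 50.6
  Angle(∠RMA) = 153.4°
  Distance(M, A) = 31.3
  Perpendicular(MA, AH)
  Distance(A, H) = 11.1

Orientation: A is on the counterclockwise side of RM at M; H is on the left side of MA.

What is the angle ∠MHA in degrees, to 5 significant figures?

70.474°

R is at the origin; RM runs at 26.7° with length 50.6, so M = 50.6·(cos 26.7°, sin 26.7°) = (45.205, 22.736). ∠RMA = 153.4°, so MA runs at 26.7° + (180° − 153.4°) = 53.300° from the x-axis; with |MA| = 31.3, A = M + 31.3·(cos 53.300°, sin 53.300°) = (63.910, 47.831). The perpendicularity gives AH at right angles to MA; with |AH| = 11.1 on the left of MA, H = A + 11.1·(-0.80178, 0.59763) = (55.011, 54.465). Then cos ∠MHA = HM·HA / (|HM||HA|), giving 70.474°.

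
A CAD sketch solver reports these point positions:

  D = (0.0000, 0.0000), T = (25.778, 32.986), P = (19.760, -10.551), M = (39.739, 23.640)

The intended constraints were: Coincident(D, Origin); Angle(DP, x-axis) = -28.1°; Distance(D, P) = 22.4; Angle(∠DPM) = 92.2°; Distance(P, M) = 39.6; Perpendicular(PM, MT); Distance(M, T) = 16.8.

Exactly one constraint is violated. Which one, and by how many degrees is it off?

Perpendicular(PM, MT) — off by 3.50°.

D = (0.00, 0.00) ✓; DP at -28.10° ✓; |DP| = 22.40 ✓; ∠DPM = 92.20° ✓; |PM| = 39.60 ✓; ∠(PM, MT) = 86.50° ✗; |MT| = 16.80 ✓.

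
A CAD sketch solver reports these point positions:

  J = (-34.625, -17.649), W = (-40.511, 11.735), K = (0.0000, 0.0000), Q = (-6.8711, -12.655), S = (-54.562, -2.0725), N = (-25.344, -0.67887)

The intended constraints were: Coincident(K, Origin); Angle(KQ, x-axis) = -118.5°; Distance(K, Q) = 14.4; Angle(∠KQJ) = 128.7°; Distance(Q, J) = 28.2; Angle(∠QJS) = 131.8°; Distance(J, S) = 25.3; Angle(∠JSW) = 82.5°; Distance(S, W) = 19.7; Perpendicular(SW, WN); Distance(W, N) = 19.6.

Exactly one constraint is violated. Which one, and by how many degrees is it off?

Perpendicular(SW, WN) — off by 6.20°.

K = (0.00, 0.00) ✓; KQ at -118.5° ✓; |KQ| = 14.40 ✓; ∠KQJ = 128.7° ✓; |QJ| = 28.20 ✓; ∠QJS = 131.8° ✓; |JS| = 25.30 ✓; ∠JSW = 82.50° ✓; |SW| = 19.70 ✓; ∠(SW, WN) = 83.80° ✗; |WN| = 19.60 ✓.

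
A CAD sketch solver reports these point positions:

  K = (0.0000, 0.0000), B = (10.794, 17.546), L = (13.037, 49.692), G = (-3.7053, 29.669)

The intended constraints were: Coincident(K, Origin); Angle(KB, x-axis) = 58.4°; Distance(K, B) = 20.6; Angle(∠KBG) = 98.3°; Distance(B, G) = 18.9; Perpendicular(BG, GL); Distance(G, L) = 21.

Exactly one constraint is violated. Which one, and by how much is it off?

Distance(G, L) = 21 — off by 5.10.

K = (0.00, 0.00) ✓; KB at 58.40° ✓; |KB| = 20.60 ✓; ∠KBG = 98.30° ✓; |BG| = 18.90 ✓; ∠(BG, GL) = 90.00° ✓; |GL| = 26.10 ✗.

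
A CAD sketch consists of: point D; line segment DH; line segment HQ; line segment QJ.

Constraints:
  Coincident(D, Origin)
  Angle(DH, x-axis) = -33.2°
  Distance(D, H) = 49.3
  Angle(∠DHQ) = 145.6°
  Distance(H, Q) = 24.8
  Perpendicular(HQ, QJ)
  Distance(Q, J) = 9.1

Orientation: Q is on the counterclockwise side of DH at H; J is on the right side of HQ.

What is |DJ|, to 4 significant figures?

75.19

D is at the origin; DH runs at -33.2° with length 49.3, so H = 49.3·(cos -33.2°, sin -33.2°) = (41.25, -26.99). ∠DHQ = 145.6°, so HQ runs at -33.2° + (180° − 145.6°) = 1.200° from the x-axis; with |HQ| = 24.8, Q = H + 24.8·(cos 1.200°, sin 1.200°) = (66.05, -26.48). HQ is perpendicular to QJ; with |QJ| = 9.1 on the right of HQ, J = Q + 9.1·(0.02094, -0.9998) = (66.24, -35.57). Then |DJ| = |J − D| = 75.19.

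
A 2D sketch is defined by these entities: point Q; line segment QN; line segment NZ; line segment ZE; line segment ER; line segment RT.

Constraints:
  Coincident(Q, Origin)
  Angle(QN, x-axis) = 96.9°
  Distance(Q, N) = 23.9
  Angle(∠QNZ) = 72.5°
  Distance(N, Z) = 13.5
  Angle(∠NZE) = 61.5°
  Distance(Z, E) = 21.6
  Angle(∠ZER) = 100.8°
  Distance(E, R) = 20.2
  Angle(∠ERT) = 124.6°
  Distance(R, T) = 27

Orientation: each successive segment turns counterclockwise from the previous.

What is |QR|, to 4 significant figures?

25.28

Q is at the origin; QN runs at 96.9° with length 23.9, so N = (-2.871, 23.73). ∠QNZ = 72.5° gives NZ at -155.6° from the x-axis; with |NZ| = 13.5, Z = (-15.17, 18.15). ∠NZE = 61.5° gives ZE at -37.10° from the x-axis; with |ZE| = 21.6, E = (2.062, 5.121). ∠ZER = 100.8° gives ER at 42.10° from the x-axis; with |ER| = 20.2, R = (17.05, 18.66). Then |QR| = |R − Q| = 25.28.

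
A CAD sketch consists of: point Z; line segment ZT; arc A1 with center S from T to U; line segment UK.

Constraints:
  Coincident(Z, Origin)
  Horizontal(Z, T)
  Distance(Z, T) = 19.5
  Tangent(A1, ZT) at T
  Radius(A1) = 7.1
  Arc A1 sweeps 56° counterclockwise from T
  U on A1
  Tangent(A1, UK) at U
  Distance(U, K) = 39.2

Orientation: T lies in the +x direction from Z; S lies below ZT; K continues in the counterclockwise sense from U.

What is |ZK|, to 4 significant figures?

36.58

On A1, T sits at bearing 90° from S; a 56° counterclockwise sweep puts U at bearing 146°, so U = S + 7.1·(cos 146°, sin 146°) = (13.61, -3.130). The tangent condition forces SU to be normal to UK, so UK runs along (−sin 146°, cos 146°); with |UK| = 39.2, K = (-8.307, -35.63). Then |ZK| = |K − Z| = 36.58.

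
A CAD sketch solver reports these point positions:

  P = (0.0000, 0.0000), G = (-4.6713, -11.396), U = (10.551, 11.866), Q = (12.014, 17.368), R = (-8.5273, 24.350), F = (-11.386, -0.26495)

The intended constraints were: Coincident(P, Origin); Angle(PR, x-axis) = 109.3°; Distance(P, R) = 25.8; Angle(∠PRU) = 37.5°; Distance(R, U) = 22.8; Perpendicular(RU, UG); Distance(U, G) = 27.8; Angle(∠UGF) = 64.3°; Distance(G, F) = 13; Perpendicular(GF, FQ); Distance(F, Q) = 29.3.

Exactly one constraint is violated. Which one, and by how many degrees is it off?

Perpendicular(GF, FQ) — off by 5.90°.

P = (0.00, 0.00) ✓; PR at 109.3° ✓; |PR| = 25.80 ✓; ∠PRU = 37.50° ✓; |RU| = 22.80 ✓; ∠(RU, UG) = 90.00° ✓; |UG| = 27.80 ✓; ∠UGF = 64.30° ✓; |GF| = 13.00 ✓; ∠(GF, FQ) = 84.10° ✗; |FQ| = 29.30 ✓.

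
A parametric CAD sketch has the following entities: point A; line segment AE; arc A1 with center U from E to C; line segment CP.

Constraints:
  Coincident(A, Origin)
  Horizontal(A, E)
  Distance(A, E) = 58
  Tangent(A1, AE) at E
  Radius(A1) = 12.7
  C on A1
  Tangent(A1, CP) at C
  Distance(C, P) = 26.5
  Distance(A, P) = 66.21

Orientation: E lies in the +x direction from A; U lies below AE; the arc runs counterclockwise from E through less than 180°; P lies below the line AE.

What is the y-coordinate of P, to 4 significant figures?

-41.40

A is at the origin; A and E share the same y with |AE| = 58.0 and E on the +x side, so E = (58.00, 0.000). A1 meets AE tangentially, so UE is at right angles to AE, so U = E + (0, -12.7) = (58.00, -12.70). Since UC ⟂ CP (tangency), |UP| = √(12.7² + 26.5²) = 29.39 regardless of where C sits on A1. So P lies on both circle(A, 66.21) and circle(U, 29.39); the below-AE intersection is P = (51.67, -41.40). C is the foot of the tangent from P: C = (45.63, -15.59).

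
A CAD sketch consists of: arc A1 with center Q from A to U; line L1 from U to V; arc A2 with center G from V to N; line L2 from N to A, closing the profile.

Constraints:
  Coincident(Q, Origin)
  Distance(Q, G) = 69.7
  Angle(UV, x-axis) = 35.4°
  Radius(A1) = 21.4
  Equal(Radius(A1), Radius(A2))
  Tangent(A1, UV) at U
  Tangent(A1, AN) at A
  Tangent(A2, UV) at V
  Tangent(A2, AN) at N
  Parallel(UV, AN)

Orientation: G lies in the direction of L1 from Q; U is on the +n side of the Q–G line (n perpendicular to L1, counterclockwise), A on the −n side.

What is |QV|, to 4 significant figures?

72.91

The slot axis is L1's direction at 35.4°, so u = (cos 35.4°, sin 35.4°) = (0.8151, 0.5793) and n = (−sin 35.4°, cos 35.4°) = (-0.5793, 0.8151). Q is at the origin and G lies 69.7 along u from Q, so G = 69.7·u = (56.81, 40.38). Tangency of A1 to both parallel lines with radius 21.4 puts U and A at Q ± 21.4·n: U = (-12.40, 17.44), A = (12.40, -17.44). Equal radii place V and N the same way about G: V = G + 21.4·n = (44.42, 57.82), N = G − 21.4·n = (69.21, 22.93). Then |QV| = |V − Q| = 72.91.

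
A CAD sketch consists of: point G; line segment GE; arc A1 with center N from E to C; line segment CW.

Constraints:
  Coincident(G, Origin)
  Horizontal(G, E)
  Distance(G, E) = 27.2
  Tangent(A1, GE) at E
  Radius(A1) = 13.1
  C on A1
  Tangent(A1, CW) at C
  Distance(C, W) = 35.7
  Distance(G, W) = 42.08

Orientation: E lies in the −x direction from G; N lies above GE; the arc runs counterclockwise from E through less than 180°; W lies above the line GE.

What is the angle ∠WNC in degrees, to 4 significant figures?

69.85°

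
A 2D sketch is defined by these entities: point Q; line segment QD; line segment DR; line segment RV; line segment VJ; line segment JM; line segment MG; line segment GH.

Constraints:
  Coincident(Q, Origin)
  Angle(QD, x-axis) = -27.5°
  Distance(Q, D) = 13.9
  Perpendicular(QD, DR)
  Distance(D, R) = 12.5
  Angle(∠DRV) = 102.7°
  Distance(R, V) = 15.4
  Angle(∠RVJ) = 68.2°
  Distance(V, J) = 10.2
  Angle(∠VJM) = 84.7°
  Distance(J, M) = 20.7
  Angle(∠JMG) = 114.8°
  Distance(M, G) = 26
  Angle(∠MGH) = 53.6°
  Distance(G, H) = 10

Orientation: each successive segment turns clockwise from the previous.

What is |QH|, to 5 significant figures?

36.022

Q is at the origin; QD runs at -27.5° with length 13.9, so D = (12.329, -6.4183). QD is perpendicular to DR, so DR runs at -117.50°; with |DR| = 12.5, R = (6.5576, -17.506). ∠DRV = 102.7° gives RV at 165.20° from the x-axis; with |RV| = 15.4, V = (-8.3315, -13.572). ∠RVJ = 68.2° gives VJ at 53.400° from the x-axis; with |VJ| = 10.2, J = (-2.2500, -5.3833). ∠VJM = 84.7° gives JM at -41.900° from the x-axis; with |JM| = 20.7, M = (13.157, -19.207). ∠JMG = 114.8° gives MG at -107.10° from the x-axis; with |MG| = 26.0, G = (5.5122, -44.058). ∠MGH = 53.6° gives GH at 126.50° from the x-axis; with |GH| = 10.0, H = (-0.43602, -36.020). Then |QH| = |H − Q| = 36.022.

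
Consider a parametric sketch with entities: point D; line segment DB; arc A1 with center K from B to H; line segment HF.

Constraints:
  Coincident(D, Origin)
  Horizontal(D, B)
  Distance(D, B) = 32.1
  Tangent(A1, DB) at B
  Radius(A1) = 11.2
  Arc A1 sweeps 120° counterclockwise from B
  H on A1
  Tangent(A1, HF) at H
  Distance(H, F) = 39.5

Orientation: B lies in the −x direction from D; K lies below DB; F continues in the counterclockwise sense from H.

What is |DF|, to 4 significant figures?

55.57

On A1, B sits at bearing 90° from K; a 120° counterclockwise sweep puts H at bearing 210°, so H = K + 11.2·(cos 210°, sin 210°) = (-41.80, -16.80). A1 meets HF tangentially, so KH is at right angles to HF, so HF runs along (−sin 210°, cos 210°); with |HF| = 39.5, F = (-22.05, -51.01). Then |DF| = |F − D| = 55.57.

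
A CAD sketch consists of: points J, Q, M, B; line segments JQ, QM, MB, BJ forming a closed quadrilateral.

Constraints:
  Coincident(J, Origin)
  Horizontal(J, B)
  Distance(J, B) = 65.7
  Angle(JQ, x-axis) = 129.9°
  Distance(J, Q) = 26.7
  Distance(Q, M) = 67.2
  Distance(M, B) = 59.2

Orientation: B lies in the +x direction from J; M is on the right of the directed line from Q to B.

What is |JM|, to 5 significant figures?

40.876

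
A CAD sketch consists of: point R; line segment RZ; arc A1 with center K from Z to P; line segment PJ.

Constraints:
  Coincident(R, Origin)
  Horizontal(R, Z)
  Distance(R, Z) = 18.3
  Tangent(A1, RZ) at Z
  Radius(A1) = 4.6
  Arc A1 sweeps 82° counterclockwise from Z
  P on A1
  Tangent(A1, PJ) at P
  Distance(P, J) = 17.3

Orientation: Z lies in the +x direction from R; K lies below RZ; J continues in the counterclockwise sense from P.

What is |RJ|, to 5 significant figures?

23.945

On A1, Z sits at bearing 90° from K; an 82° counterclockwise sweep puts P at bearing 172°, so P = K + 4.6·(cos 172°, sin 172°) = (13.745, -3.9598). The tangent condition forces KP to be normal to PJ, so PJ runs along (−sin 172°, cos 172°); with |PJ| = 17.3, J = (11.337, -21.091). Then |RJ| = |J − R| = 23.945.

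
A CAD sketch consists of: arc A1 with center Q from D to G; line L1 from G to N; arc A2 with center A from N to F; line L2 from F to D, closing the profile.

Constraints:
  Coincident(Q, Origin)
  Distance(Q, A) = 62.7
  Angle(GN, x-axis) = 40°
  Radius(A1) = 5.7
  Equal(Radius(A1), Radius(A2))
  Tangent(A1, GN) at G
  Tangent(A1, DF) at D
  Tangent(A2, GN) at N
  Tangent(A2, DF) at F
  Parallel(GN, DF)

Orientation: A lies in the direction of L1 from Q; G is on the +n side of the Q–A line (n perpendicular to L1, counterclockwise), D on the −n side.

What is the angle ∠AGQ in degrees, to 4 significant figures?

84.81°

The slot axis is L1's direction at 40.0°, so u = (cos 40.0°, sin 40.0°) = (0.7660, 0.6428) and n = (−sin 40.0°, cos 40.0°) = (-0.6428, 0.7660). Q is at the origin and A lies 62.7 along u from Q, so A = 62.7·u = (48.03, 40.30). Tangency of A1 to both parallel lines with radius 5.7 puts G and D at Q ± 5.7·n: G = (-3.664, 4.366), D = (3.664, -4.366). Then cos ∠AGQ = GA·GQ / (|GA||GQ|), giving 84.81°.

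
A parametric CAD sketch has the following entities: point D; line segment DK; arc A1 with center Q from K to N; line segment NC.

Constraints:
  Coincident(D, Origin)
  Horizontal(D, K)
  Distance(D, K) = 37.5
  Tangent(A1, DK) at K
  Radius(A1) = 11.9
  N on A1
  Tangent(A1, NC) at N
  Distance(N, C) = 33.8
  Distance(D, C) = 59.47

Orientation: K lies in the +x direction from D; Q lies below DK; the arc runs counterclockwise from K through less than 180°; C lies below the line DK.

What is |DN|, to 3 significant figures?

30.2

D is at the origin; D and K share the same y with |DK| = 37.5 and K on the +x side, so K = (37.5, 0.00). Tangency of A1 to DK means the radius QK is perpendicular to DK, so Q = K + (0, -11.9) = (37.5, -11.9). Since QN ⟂ NC (tangency), |QC| = √(11.9² + 33.8²) = 35.8 regardless of where N sits on A1. So C lies on both circle(D, 59.47) and circle(Q, 35.8); the below-DK intersection is C = (35.5, -47.7). N is the foot of the tangent from C: N = (26.1, -15.2).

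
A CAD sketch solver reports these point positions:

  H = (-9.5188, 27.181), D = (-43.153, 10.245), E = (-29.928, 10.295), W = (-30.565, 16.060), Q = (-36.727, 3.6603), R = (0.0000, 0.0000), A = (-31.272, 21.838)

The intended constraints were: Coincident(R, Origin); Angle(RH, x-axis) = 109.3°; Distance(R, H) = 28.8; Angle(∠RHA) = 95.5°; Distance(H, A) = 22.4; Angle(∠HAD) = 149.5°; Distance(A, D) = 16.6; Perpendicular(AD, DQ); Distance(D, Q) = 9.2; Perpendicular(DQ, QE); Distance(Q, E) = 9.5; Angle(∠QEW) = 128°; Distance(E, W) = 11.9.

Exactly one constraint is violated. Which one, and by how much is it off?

Distance(E, W) = 11.9 — off by 6.10.

R = (0.00, 0.00) ✓; RH at 109.3° ✓; |RH| = 28.80 ✓; ∠RHA = 95.50° ✓; |HA| = 22.40 ✓; ∠HAD = 149.5° ✓; |AD| = 16.60 ✓; ∠(AD, DQ) = 90.00° ✓; |DQ| = 9.201 ✓; ∠(DQ, QE) = 90.00° ✓; |QE| = 9.500 ✓; ∠QEW = 128.0° ✓; |EW| = 5.800 ✗.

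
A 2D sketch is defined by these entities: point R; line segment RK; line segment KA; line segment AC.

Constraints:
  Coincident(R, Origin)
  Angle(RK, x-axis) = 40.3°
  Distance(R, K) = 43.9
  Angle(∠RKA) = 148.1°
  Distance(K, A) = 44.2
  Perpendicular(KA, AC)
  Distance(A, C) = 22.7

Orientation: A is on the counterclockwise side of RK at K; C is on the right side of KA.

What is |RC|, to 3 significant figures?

93.5

∠RKA = 148.1°, so KA runs at 40.3° + (180° − 148.1°) = 72.2° from the x-axis; with |KA| = 44.2, A = K + 44.2·(cos 72.2°, sin 72.2°) = (47.0, 70.5). The perpendicularity gives AC at right angles to KA; with |AC| = 22.7 on the right of KA, C = A + 22.7·(0.952, -0.306) = (68.6, 63.5). Then |RC| = |C − R| = 93.5.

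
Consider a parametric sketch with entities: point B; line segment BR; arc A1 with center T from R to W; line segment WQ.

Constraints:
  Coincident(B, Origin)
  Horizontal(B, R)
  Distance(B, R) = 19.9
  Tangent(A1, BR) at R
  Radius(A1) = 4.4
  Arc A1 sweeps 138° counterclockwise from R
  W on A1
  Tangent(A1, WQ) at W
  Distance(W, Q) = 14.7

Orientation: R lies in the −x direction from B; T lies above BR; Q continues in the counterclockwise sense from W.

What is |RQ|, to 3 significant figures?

19.2

B is at the origin; B and R share the same y with |BR| = 19.9 and R on the −x side, so R = (-19.9, 0.00). Tangency of A1 to BR means the radius TR is perpendicular to BR, so T = R + (0, 4.4) = (-19.9, 4.40). On A1, R sits at bearing -90° from T; a 138° counterclockwise sweep puts W at bearing 48°, so W = T + 4.4·(cos 48°, sin 48°) = (-17.0, 7.67). Tangency of A1 to WQ means the radius TW is perpendicular to WQ, so WQ runs along (−sin 48°, cos 48°); with |WQ| = 14.7, Q = (-27.9, 17.5). Then |RQ| = |Q − R| = 19.2.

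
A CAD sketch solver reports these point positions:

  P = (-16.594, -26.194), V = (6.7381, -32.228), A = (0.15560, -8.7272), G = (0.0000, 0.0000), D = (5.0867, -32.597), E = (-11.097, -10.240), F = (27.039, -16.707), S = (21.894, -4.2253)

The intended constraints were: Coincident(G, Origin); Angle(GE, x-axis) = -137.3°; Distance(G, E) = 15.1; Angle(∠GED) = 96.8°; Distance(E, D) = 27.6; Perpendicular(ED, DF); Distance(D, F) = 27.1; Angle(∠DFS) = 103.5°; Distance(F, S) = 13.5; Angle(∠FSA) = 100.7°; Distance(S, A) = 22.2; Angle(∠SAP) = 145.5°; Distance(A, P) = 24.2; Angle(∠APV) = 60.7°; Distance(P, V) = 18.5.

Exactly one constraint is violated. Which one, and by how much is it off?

Distance(P, V) = 18.5 — off by 5.60.

G = (0.00, 0.00) ✓; GE at -137.3° ✓; |GE| = 15.10 ✓; ∠GED = 96.80° ✓; |ED| = 27.60 ✓; ∠(ED, DF) = 90.00° ✓; |DF| = 27.10 ✓; ∠DFS = 103.5° ✓; |FS| = 13.50 ✓; ∠FSA = 100.7° ✓; |SA| = 22.20 ✓; ∠SAP = 145.5° ✓; |AP| = 24.20 ✓; ∠APV = 60.70° ✓; |PV| = 24.10 ✗.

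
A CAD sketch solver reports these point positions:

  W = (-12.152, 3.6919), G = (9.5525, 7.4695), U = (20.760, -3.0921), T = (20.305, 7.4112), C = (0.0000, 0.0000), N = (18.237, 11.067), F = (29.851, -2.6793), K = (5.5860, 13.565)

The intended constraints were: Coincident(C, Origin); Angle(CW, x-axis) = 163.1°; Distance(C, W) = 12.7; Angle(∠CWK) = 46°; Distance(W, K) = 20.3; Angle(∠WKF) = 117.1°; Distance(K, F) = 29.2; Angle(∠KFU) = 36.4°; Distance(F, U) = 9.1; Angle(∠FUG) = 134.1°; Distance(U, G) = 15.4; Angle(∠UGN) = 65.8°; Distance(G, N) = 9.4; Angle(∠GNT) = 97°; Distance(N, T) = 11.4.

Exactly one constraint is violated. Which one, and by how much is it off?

Distance(N, T) = 11.4 — off by 7.20.

C = (0.00, 0.00) ✓; CW at 163.1° ✓; |CW| = 12.70 ✓; ∠CWK = 46.00° ✓; |WK| = 20.30 ✓; ∠WKF = 117.1° ✓; |KF| = 29.20 ✓; ∠KFU = 36.40° ✓; |FU| = 9.100 ✓; ∠FUG = 134.1° ✓; |UG| = 15.40 ✓; ∠UGN = 65.80° ✓; |GN| = 9.400 ✓; ∠GNT = 96.99° ✓; |NT| = 4.200 ✗.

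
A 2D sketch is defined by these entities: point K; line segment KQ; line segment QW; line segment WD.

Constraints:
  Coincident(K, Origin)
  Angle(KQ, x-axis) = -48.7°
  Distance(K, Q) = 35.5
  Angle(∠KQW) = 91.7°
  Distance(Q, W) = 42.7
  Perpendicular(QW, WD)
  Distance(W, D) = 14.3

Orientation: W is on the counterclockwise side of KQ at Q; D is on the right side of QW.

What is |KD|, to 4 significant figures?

66.28

∠KQW = 91.7°, so QW runs at -48.7° + (180° − 91.7°) = 39.60° from the x-axis; with |QW| = 42.7, W = Q + 42.7·(cos 39.60°, sin 39.60°) = (56.33, 0.5481). QW is perpendicular to WD; with |WD| = 14.3 on the right of QW, D = W + 14.3·(0.6374, -0.7705) = (65.45, -10.47). Then |KD| = |D − K| = 66.28.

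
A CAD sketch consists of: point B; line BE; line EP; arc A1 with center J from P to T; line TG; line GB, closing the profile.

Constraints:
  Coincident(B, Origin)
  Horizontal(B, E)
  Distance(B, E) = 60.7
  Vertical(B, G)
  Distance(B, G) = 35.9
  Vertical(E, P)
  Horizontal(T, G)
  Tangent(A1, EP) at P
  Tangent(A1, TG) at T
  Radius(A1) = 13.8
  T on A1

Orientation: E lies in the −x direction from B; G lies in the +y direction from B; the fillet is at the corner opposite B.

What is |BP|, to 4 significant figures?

64.60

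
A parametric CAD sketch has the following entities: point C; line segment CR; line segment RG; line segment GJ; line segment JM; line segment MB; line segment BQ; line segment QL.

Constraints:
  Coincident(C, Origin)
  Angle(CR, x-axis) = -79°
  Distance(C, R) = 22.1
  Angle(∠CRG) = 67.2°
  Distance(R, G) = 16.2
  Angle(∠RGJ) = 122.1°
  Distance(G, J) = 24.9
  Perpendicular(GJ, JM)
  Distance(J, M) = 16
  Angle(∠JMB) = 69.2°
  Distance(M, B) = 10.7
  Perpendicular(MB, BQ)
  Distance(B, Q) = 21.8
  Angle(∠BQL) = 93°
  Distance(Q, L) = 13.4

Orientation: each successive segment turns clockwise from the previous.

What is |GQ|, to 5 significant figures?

24.071

C is at the origin; CR runs at -79.0° with length 22.1, so R = (4.2169, -21.694). ∠CRG = 67.2° gives RG at 168.20° from the x-axis; with |RG| = 16.2, G = (-11.641, -18.381). ∠RGJ = 122.1° gives GJ at 110.30° from the x-axis; with |GJ| = 24.9, J = (-20.279, 4.9723). The perpendicularity gives JM at right angles to GJ, so JM runs at 20.300°; with |JM| = 16.0, M = (-5.2732, 10.523). ∠JMB = 69.2° gives MB at -90.500° from the x-axis; with |MB| = 10.7, B = (-5.3666, -0.17631). The perpendicularity gives BQ at right angles to MB, so BQ runs at 179.50°; with |BQ| = 21.8, Q = (-27.166, 0.013926). Then |GQ| = |Q − G| = 24.071.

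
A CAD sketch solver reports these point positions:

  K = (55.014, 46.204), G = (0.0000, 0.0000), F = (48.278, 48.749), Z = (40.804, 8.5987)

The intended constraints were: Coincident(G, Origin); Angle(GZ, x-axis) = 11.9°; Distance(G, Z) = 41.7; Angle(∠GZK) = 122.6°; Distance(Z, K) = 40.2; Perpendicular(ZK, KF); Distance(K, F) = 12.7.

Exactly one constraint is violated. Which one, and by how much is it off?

Distance(K, F) = 12.7 — off by 5.50.

G = (0.00, 0.00) ✓; GZ at 11.90° ✓; |GZ| = 41.70 ✓; ∠GZK = 122.6° ✓; |ZK| = 40.20 ✓; ∠(ZK, KF) = 90.00° ✓; |KF| = 7.201 ✗.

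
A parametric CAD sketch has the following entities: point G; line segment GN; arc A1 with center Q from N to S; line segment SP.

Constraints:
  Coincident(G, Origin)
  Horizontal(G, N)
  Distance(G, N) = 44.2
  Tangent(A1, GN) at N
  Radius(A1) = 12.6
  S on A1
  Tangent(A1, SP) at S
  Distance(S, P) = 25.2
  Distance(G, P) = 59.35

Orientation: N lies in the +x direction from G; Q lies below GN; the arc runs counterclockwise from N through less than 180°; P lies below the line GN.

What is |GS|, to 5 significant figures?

37.259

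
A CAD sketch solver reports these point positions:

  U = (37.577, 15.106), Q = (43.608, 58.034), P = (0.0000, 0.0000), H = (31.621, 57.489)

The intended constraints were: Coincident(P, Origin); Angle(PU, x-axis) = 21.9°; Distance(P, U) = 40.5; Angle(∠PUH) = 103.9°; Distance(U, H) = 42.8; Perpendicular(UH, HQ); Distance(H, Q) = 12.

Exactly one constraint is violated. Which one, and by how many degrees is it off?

Perpendicular(UH, HQ) — off by 5.40°.

P = (0.00, 0.00) ✓; PU at 21.90° ✓; |PU| = 40.50 ✓; ∠PUH = 103.9° ✓; |UH| = 42.80 ✓; ∠(UH, HQ) = 95.40° ✗; |HQ| = 12.00 ✓.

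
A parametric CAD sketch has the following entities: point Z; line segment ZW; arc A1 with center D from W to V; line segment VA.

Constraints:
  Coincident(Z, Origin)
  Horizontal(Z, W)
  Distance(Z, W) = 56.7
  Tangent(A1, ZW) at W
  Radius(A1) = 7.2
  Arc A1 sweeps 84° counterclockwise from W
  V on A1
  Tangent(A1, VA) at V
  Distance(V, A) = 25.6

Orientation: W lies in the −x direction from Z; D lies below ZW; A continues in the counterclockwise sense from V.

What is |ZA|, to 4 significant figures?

73.79

Z is at the origin; Z and W share the same y with |ZW| = 56.7 and W on the −x side, so W = (-56.70, 0.000). The tangent condition forces DW to be normal to ZW, so D = W + (0, -7.2) = (-56.70, -7.200). On A1, W sits at bearing 90° from D; an 84° counterclockwise sweep puts V at bearing 174°, so V = D + 7.2·(cos 174°, sin 174°) = (-63.86, -6.447). The tangent condition forces DV to be normal to VA, so VA runs along (−sin 174°, cos 174°); with |VA| = 25.6, A = (-66.54, -31.91). Then |ZA| = |A − Z| = 73.79.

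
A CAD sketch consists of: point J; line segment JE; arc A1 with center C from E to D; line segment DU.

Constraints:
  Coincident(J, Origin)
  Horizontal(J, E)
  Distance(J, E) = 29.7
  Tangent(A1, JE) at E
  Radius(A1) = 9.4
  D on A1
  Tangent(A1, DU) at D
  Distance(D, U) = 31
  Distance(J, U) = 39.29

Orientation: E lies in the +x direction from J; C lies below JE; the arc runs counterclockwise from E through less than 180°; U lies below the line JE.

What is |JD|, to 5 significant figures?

21.773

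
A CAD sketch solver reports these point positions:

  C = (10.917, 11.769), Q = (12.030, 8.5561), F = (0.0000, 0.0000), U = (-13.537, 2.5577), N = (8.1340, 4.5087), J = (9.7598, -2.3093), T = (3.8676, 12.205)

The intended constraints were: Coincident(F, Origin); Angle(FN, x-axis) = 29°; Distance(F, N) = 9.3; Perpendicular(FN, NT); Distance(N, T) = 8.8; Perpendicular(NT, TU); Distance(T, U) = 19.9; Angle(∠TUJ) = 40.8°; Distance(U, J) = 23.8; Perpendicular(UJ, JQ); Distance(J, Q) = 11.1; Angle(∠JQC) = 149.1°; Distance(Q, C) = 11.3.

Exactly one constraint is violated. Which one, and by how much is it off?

Distance(Q, C) = 11.3 — off by 7.90.

F = (0.00, 0.00) ✓; FN at 29.00° ✓; |FN| = 9.300 ✓; ∠(FN, NT) = 90.00° ✓; |NT| = 8.800 ✓; ∠(NT, TU) = 90.00° ✓; |TU| = 19.90 ✓; ∠TUJ = 40.80° ✓; |UJ| = 23.80 ✓; ∠(UJ, JQ) = 90.00° ✓; |JQ| = 11.10 ✓; ∠JQC = 149.1° ✓; |QC| = 3.400 ✗.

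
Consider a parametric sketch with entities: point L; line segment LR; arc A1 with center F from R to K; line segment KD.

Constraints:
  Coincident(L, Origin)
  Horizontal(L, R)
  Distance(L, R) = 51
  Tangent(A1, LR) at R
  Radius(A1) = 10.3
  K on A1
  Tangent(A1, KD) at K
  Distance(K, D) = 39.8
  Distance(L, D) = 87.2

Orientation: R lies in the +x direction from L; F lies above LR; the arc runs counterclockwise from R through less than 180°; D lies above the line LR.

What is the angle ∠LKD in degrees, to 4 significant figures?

118.6°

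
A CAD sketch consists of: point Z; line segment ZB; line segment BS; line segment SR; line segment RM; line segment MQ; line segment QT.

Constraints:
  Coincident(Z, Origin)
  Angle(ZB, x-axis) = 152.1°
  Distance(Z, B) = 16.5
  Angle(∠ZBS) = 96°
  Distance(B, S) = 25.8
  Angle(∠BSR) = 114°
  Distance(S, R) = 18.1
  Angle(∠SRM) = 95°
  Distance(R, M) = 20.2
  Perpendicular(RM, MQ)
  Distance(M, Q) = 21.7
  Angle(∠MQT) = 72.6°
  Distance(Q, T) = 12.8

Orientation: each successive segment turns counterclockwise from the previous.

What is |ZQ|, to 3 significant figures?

11.3

Z is at the origin; ZB runs at 152.1° with length 16.5, so B = (-14.6, 7.72). ∠ZBS = 96.0° gives BS at -124° from the x-axis; with |BS| = 25.8, S = (-29.0, -13.7). ∠BSR = 114.0° gives SR at -57.9° from the x-axis; with |SR| = 18.1, R = (-19.4, -29.0). ∠SRM = 95.0° gives RM at 27.1° from the x-axis; with |RM| = 20.2, M = (-1.37, -19.8). RM ⟂ MQ, so MQ runs at 117°; with |MQ| = 21.7, Q = (-11.3, -0.507). Then |ZQ| = |Q − Z| = 11.3.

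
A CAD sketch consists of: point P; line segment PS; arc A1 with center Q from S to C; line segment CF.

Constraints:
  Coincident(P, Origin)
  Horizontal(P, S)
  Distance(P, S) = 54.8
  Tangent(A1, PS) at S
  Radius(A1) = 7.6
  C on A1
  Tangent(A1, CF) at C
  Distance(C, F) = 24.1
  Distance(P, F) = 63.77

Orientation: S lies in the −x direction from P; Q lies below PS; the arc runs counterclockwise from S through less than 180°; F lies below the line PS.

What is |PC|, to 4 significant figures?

62.82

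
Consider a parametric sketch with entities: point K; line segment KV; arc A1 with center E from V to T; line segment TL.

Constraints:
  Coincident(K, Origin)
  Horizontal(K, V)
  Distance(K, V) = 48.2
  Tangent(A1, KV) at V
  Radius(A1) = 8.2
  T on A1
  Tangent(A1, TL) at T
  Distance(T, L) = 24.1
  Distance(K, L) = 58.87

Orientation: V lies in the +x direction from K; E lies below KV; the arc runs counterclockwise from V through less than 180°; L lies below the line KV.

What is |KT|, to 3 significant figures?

41.9

K is at the origin; KV is horizontal with |KV| = 48.2 and V on the +x side, so V = (48.2, 0.00). A1 meets KV tangentially, so EV is at right angles to KV, so E = V + (0, -8.2) = (48.2, -8.20). Since ET ⟂ TL (tangency), |EL| = √(8.2² + 24.1²) = 25.5 regardless of where T sits on A1. So L lies on both circle(K, 58.87) and circle(E, 25.5); the below-KV intersection is L = (48.3, -33.7). T is the foot of the tangent from L: T = (40.4, -10.9).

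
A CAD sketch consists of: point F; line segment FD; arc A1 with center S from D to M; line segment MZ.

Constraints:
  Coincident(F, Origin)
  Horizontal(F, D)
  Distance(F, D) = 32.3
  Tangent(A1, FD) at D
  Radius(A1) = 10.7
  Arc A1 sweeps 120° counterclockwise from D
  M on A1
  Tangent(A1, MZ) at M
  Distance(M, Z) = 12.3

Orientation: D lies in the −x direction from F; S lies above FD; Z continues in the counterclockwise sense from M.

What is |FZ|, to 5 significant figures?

39.556

F is at the origin; FD is horizontal with |FD| = 32.3 and D on the −x side, so D = (-32.300, 0.0000). Tangency of A1 to FD means the radius SD is perpendicular to FD, so S = D + (0, 10.7) = (-32.300, 10.700). On A1, D sits at bearing -90° from S; a 120° counterclockwise sweep puts M at bearing 30°, so M = S + 10.7·(cos 30°, sin 30°) = (-23.034, 16.050). A1 meets MZ tangentially, so SM is at right angles to MZ, so MZ runs along (−sin 30°, cos 30°); with |MZ| = 12.3, Z = (-29.184, 26.702). Then |FZ| = |Z − F| = 39.556.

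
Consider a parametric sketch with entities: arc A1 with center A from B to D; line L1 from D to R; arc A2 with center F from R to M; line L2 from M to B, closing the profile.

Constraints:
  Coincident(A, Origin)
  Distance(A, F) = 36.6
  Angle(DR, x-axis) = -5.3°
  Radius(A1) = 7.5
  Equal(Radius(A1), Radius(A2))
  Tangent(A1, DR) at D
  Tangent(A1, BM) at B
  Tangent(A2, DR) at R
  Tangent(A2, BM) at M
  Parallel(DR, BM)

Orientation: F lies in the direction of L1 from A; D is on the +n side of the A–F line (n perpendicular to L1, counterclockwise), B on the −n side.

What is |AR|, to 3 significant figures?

37.4

The slot axis is L1's direction at -5.3°, so u = (cos -5.3°, sin -5.3°) = (0.996, -0.0924) and n = (−sin -5.3°, cos -5.3°) = (0.0924, 0.996). A is at the origin and F lies 36.6 along u from A, so F = 36.6·u = (36.4, -3.38). Tangency of A1 to both parallel lines with radius 7.5 puts D and B at A ± 7.5·n: D = (0.693, 7.47), B = (-0.693, -7.47). Equal radii place R and M the same way about F: R = F + 7.5·n = (37.1, 4.09), M = F − 7.5·n = (35.8, -10.8). Then |AR| = |R − A| = 37.4.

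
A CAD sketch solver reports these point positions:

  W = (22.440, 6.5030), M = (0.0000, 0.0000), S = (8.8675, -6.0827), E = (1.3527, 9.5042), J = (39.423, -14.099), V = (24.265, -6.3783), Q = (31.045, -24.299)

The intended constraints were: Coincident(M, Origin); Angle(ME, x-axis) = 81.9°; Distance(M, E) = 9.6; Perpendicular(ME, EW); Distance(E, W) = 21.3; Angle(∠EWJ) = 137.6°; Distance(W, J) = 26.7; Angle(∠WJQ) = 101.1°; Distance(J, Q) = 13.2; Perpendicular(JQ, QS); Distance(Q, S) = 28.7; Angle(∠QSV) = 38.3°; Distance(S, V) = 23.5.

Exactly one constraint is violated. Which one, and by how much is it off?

Distance(S, V) = 23.5 — off by 8.10.

M = (0.00, 0.00) ✓; ME at 81.90° ✓; |ME| = 9.600 ✓; ∠(ME, EW) = 90.00° ✓; |EW| = 21.30 ✓; ∠EWJ = 137.6° ✓; |WJ| = 26.70 ✓; ∠WJQ = 101.1° ✓; |JQ| = 13.20 ✓; ∠(JQ, QS) = 90.00° ✓; |QS| = 28.70 ✓; ∠QSV = 38.30° ✓; |SV| = 15.40 ✗.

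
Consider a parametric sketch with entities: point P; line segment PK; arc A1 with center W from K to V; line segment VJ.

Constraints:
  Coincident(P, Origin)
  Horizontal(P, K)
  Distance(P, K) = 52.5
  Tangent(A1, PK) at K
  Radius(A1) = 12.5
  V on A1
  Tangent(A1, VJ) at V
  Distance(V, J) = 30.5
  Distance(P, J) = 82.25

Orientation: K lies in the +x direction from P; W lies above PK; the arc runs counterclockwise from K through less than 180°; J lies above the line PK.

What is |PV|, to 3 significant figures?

65.2

P is at the origin; PK is horizontal with |PK| = 52.5 and K on the +x side, so K = (52.5, 0.00). Since A1 is tangent to PK there, WK ⟂ PK, so W = K + (0, 12.5) = (52.5, 12.5). Since WV ⟂ VJ (tangency), |WJ| = √(12.5² + 30.5²) = 33.0 regardless of where V sits on A1. So J lies on both circle(P, 82.25) and circle(W, 33.0); the above-PK intersection is J = (72.6, 38.6). V is the foot of the tangent from J: V = (64.6, 9.19).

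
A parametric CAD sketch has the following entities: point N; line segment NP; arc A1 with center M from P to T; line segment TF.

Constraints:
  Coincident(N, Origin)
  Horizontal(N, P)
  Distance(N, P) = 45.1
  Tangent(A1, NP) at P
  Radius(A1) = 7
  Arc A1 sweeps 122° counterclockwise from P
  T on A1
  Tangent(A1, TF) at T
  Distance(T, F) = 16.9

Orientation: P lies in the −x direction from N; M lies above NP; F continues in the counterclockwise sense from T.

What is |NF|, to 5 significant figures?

54.245

N is at the origin; NP is horizontal with |NP| = 45.1 and P on the −x side, so P = (-45.100, 0.0000). Tangency of A1 to NP means the radius MP is perpendicular to NP, so M = P + (0, 7) = (-45.100, 7.0000). On A1, P sits at bearing -90° from M; a 122° counterclockwise sweep puts T at bearing 32°, so T = M + 7.0·(cos 32°, sin 32°) = (-39.164, 10.709). Tangency of A1 to TF means the radius MT is perpendicular to TF, so TF runs along (−sin 32°, cos 32°); with |TF| = 16.9, F = (-48.119, 25.041). Then |NF| = |F − N| = 54.245.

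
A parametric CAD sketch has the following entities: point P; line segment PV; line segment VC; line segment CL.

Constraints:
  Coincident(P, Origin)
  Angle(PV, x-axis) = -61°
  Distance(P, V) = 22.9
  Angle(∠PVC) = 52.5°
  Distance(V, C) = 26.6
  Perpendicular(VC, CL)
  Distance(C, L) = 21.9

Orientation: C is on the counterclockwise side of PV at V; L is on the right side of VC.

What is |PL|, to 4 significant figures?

42.02

∠PVC = 52.5°, so VC runs at -61.0° + (180° − 52.5°) = 66.50° from the x-axis; with |VC| = 26.6, C = V + 26.6·(cos 66.50°, sin 66.50°) = (21.71, 4.365). VC ⟂ CL; with |CL| = 21.9 on the right of VC, L = C + 21.9·(0.9171, -0.3987) = (41.79, -4.368). Then |PL| = |L − P| = 42.02.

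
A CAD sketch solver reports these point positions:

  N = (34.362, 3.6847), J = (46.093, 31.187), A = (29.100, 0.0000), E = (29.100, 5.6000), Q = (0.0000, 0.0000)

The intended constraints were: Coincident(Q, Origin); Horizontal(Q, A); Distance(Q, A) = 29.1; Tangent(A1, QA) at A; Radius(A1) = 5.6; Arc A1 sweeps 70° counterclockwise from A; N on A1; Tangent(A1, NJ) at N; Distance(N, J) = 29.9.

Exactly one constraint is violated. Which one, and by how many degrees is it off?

Tangent(A1, NJ) at N — off by 3.10°.

Q = (0.00, 0.00) ✓; Q.y = 0.00, A.y = 0.00 ✓; |QA| = 29.10 ✓; ∠(EA, AQ) = 90.00° ✓; |EA| = 5.600 ✓; bearing(E→N) − bearing(E→A) = 70.00° ✓; |EN| = 5.600 ✓; ∠(EN, NJ) = 93.10° ✗; |NJ| = 29.90 ✓.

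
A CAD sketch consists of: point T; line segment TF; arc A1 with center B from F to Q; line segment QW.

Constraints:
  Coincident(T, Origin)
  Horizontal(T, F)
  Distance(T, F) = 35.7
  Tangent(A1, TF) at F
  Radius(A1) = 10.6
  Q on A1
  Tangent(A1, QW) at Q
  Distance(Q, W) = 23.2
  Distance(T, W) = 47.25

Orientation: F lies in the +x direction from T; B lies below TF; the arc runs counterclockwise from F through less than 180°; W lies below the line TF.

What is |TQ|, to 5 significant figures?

28.611

T is at the origin; T and F share the same y with |TF| = 35.7 and F on the +x side, so F = (35.700, 0.0000). A1 meets TF tangentially, so BF is at right angles to TF, so B = F + (0, -10.6) = (35.700, -10.600). Since BQ ⟂ QW (tangency), |BW| = √(10.6² + 23.2²) = 25.507 regardless of where Q sits on A1. So W lies on both circle(T, 47.25) and circle(B, 25.507); the below-TF intersection is W = (30.989, -35.668). Q is the foot of the tangent from W: Q = (25.411, -13.149).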